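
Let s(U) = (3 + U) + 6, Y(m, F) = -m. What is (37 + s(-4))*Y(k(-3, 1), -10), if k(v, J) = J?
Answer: -42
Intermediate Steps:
s(U) = 9 + U
(37 + s(-4))*Y(k(-3, 1), -10) = (37 + (9 - 4))*(-1*1) = (37 + 5)*(-1) = 42*(-1) = -42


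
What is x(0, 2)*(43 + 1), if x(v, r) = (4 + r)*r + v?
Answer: 528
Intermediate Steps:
x(v, r) = v + r*(4 + r) (x(v, r) = r*(4 + r) + v = v + r*(4 + r))
x(0, 2)*(43 + 1) = (0 + 2² + 4*2)*(43 + 1) = (0 + 4 + 8)*44 = 12*44 = 528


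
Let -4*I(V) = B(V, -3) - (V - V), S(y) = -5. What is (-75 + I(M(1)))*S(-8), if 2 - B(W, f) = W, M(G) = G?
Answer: 1505/4 ≈ 376.25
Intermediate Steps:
B(W, f) = 2 - W
I(V) = -1/2 + V/4 (I(V) = -((2 - V) - (V - V))/4 = -((2 - V) - 1*0)/4 = -((2 - V) + 0)/4 = -(2 - V)/4 = -1/2 + V/4)
(-75 + I(M(1)))*S(-8) = (-75 + (-1/2 + (1/4)*1))*(-5) = (-75 + (-1/2 + 1/4))*(-5) = (-75 - 1/4)*(-5) = -301/4*(-5) = 1505/4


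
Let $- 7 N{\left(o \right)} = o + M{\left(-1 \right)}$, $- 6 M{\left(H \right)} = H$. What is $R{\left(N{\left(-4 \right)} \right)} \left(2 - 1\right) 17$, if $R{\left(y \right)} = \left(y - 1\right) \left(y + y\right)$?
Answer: $- \frac{7429}{882} \approx -8.4229$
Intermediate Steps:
$M{\left(H \right)} = - \frac{H}{6}$
$N{\left(o \right)} = - \frac{1}{42} - \frac{o}{7}$ ($N{\left(o \right)} = - \frac{o - - \frac{1}{6}}{7} = - \frac{o + \frac{1}{6}}{7} = - \frac{\frac{1}{6} + o}{7} = - \frac{1}{42} - \frac{o}{7}$)
$R{\left(y \right)} = 2 y \left(-1 + y\right)$ ($R{\left(y \right)} = \left(-1 + y\right) 2 y = 2 y \left(-1 + y\right)$)
$R{\left(N{\left(-4 \right)} \right)} \left(2 - 1\right) 17 = 2 \left(- \frac{1}{42} - - \frac{4}{7}\right) \left(-1 - - \frac{23}{42}\right) \left(2 - 1\right) 17 = 2 \left(- \frac{1}{42} + \frac{4}{7}\right) \left(-1 + \left(- \frac{1}{42} + \frac{4}{7}\right)\right) \left(2 - 1\right) 17 = 2 \cdot \frac{23}{42} \left(-1 + \frac{23}{42}\right) 1 \cdot 17 = 2 \cdot \frac{23}{42} \left(- \frac{19}{42}\right) 1 \cdot 17 = \left(- \frac{437}{882}\right) 1 \cdot 17 = \left(- \frac{437}{882}\right) 17 = - \frac{7429}{882}$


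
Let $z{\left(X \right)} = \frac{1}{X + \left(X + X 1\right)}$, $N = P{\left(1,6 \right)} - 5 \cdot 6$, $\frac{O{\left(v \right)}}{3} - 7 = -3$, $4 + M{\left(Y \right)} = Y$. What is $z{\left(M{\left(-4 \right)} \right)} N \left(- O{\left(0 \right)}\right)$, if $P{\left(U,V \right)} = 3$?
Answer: $- \frac{27}{2} \approx -13.5$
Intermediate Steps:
$M{\left(Y \right)} = -4 + Y$
$O{\left(v \right)} = 12$ ($O{\left(v \right)} = 21 + 3 \left(-3\right) = 21 - 9 = 12$)
$N = -27$ ($N = 3 - 5 \cdot 6 = 3 - 30 = -27$)
$z{\left(X \right)} = \frac{1}{3 X}$ ($z{\left(X \right)} = \frac{1}{X + \left(X + X\right)} = \frac{1}{X + 2 X} = \frac{1}{3 X}$)
$z{\left(M{\left(-4 \right)} \right)} N \left(- O{\left(0 \right)}\right) = \frac{1}{3 \left(-4 - 4\right)} \left(-27\right) \left(\left(-1\right) 12\right) = \frac{1}{3 \left(-8\right)} \left(-27\right) \left(-12\right) = \frac{1}{3} \left(- \frac{1}{8}\right) \left(-27\right) \left(-12\right) = \left(- \frac{1}{24}\right) \left(-27\right) \left(-12\right) = \frac{9}{8} \left(-12\right) = - \frac{27}{2}$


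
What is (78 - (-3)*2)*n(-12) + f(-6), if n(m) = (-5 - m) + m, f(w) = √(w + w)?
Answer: -420 + 2*I*√3 ≈ -420.0 + 3.4641*I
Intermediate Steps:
f(w) = √2*√w (f(w) = √(2*w) = √2*√w)
n(m) = -5
(78 - (-3)*2)*n(-12) + f(-6) = (78 - (-3)*2)*(-5) + √2*√(-6) = (78 - 1*(-6))*(-5) + √2*(I*√6) = (78 + 6)*(-5) + 2*I*√3 = 84*(-5) + 2*I*√3 = -420 + 2*I*√3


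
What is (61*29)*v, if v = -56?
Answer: -99064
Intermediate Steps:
(61*29)*v = (61*29)*(-56) = 1769*(-56) = -99064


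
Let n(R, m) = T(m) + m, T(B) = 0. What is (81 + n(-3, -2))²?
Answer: 6241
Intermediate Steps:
n(R, m) = m (n(R, m) = 0 + m = m)
(81 + n(-3, -2))² = (81 - 2)² = 79² = 6241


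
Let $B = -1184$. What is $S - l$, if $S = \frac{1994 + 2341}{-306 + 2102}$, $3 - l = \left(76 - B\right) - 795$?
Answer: $\frac{834087}{1796} \approx 464.41$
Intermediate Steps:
$l = -462$ ($l = 3 - \left(\left(76 - -1184\right) - 795\right) = 3 - \left(\left(76 + 1184\right) - 795\right) = 3 - \left(1260 - 795\right) = 3 - 465 = -462$)
$S = \frac{4335}{1796} \approx 2.4137$
$S - l = \frac{4335}{1796} - -462 = \frac{4335}{1796} + 462 = \frac{834087}{1796}$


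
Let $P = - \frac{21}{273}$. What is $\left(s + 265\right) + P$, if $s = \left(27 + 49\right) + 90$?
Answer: $\frac{5602}{13} \approx 430.92$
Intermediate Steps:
$P = - \frac{1}{13}$ ($P = \left(-21\right) \frac{1}{273} = - \frac{1}{13} \approx -0.076923$)
$s = 166$ ($s = 76 + 90 = 166$)
$\left(s + 265\right) + P = \left(166 + 265\right) - \frac{1}{13} = 431 - \frac{1}{13} = \frac{5602}{13}$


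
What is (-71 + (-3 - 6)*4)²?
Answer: 11449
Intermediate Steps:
(-71 + (-3 - 6)*4)² = (-71 - 9*4)² = (-71 - 36)² = (-107)² = 11449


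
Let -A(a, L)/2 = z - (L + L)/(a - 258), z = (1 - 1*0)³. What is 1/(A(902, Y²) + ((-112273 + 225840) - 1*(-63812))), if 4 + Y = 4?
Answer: 1/177377 ≈ 5.6377e-6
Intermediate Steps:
Y = 0 (Y = -4 + 4 = 0)
z = 1 (z = (1 + 0)³ = 1³ = 1)
A(a, L) = -2 + 4*L/(-258 + a) (A(a, L) = -2*(1 - (L + L)/(a - 258)) = -2*(1 - 2*L/(-258 + a)) = -2 + 4*L/(-258 + a))
1/(A(902, Y²) + ((-112273 + 225840) - 1*(-63812))) = 1/(2*(258 - 1*902 + 2*0²)/(-258 + 902) + ((-112273 + 225840) - 1*(-63812))) = 1/(2*(258 - 902 + 2*0)/644 + (113567 + 63812)) = 1/(2*(1/644)*(258 - 902 + 0) + 177379) = 1/(2*(1/644)*(-644) + 177379) = 1/(-2 + 177379) = 1/177377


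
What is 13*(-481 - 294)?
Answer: -10075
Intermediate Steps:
13*(-481 - 294) = 13*(-775) = -10075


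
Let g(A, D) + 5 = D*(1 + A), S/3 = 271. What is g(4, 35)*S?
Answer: 138210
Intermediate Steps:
S = 813 (S = 3*271 = 813)
g(A, D) = -5 + D*(1 + A)
g(4, 35)*S = (-5 + 35 + 4*35)*813 = (-5 + 35 + 140)*813 = 170*813 = 138210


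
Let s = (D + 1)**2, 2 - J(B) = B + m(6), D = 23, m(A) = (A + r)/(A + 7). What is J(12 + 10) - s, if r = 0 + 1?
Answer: -7755/13 ≈ -596.54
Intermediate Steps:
r = 1
m(A) = (1 + A)/(7 + A) (m(A) = (A + 1)/(A + 7) = (1 + A)/(7 + A))
J(B) = 19/13 - B (J(B) = 2 - (B + (1 + 6)/(7 + 6)) = 2 - (B + 7/13) = 2 - (7/13 + B) = 2 + (-7/13 - B) = 19/13 - B)
s = 576 (s = (23 + 1)**2 = 24**2 = 576)
J(12 + 10) - s = (19/13 - (12 + 10)) - 1*576 = (19/13 - 1*22) - 576 = (19/13 - 22) - 576 = -267/13 - 576 = -7755/13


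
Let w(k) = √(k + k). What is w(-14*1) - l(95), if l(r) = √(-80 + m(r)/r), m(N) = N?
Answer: I*(-√79 + 2*√7) ≈ -3.5967*I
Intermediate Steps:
w(k) = √2*√k (w(k) = √(2*k) = √2*√k)
l(r) = I*√79 (l(r) = √(-80 + r/r) = √(-80 + 1) = √(-79) = I*√79)
w(-14*1) - l(95) = √2*√(-14*1) - I*√79 = √2*√(-14) - I*√79 = √2*(I*√14) - I*√79 = 2*I*√7 - I*√79 = -I*√79 + 2*I*√7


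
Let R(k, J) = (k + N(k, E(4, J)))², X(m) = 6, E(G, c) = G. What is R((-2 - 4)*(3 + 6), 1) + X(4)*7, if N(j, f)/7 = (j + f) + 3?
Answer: 146731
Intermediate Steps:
N(j, f) = 21 + 7*f + 7*j (N(j, f) = 7*((j + f) + 3) = 7*((f + j) + 3) = 7*(3 + f + j) = 21 + 7*f + 7*j)
R(k, J) = (49 + 8*k)² (R(k, J) = (k + (21 + 7*4 + 7*k))² = (k + (21 + 28 + 7*k))² = (k + (49 + 7*k))² = (49 + 8*k)²)
R((-2 - 4)*(3 + 6), 1) + X(4)*7 = (49 + 8*((-2 - 4)*(3 + 6)))² + 6*7 = (49 + 8*(-6*9))² + 42 = (49 + 8*(-54))² + 42 = (49 - 432)² + 42 = (-383)² + 42 = 146689 + 42 = 146731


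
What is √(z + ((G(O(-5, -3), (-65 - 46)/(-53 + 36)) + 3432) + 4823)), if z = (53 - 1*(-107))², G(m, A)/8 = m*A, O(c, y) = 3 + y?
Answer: √33855 ≈ 184.00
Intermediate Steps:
G(m, A) = 8*A*m (G(m, A) = 8*(m*A) = 8*(A*m) = 8*A*m)
z = 25600 (z = (53 + 107)² = 160² = 25600)
√(z + ((G(O(-5, -3), (-65 - 46)/(-53 + 36)) + 3432) + 4823)) = √(25600 + ((8*((-65 - 46)/(-53 + 36))*(3 - 3) + 3432) + 4823)) = √(25600 + ((8*(-111/(-17))*0 + 3432) + 4823)) = √(25600 + ((8*(-111*(-1/17))*0 + 3432) + 4823)) = √(25600 + ((8*(111/17)*0 + 3432) + 4823)) = √(25600 + ((0 + 3432) + 4823)) = √(25600 + (3432 + 4823)) = √(25600 + 8255) = √33855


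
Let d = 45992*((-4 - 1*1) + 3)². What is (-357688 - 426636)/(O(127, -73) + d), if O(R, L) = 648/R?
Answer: -24902287/5841146 ≈ -4.2633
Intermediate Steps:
d = 183968 (d = 45992*((-4 - 1) + 3)² = 45992*(-5 + 3)² = 45992*(-2)² = 45992*4 = 183968)
(-357688 - 426636)/(O(127, -73) + d) = (-357688 - 426636)/(648/127 + 183968) = -784324/(648*(1/127) + 183968) = -784324/(648/127 + 183968) = -784324/23364584/127 = -784324*127/23364584 = -24902287/5841146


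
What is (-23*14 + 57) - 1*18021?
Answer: -18286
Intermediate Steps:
(-23*14 + 57) - 1*18021 = (-322 + 57) - 18021 = -265 - 18021 = -18286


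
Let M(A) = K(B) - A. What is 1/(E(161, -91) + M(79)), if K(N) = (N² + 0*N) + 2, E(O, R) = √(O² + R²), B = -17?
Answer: 106/5371 - 7*√698/10742 ≈ 0.0025193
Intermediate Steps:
K(N) = 2 + N² (K(N) = (N² + 0) + 2 = N² + 2 = 2 + N²)
M(A) = 291 - A (M(A) = (2 + (-17)²) - A = (2 + 289) - A = 291 - A)
1/(E(161, -91) + M(79)) = 1/(√(161² + (-91)²) + (291 - 1*79)) = 1/(√(25921 + 8281) + (291 - 79)) = 1/(√34202 + 212) = 1/(7*√698 + 212) = 1/(212 + 7*√698)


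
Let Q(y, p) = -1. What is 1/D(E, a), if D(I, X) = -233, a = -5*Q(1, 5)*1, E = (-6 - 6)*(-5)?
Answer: -1/233 ≈ -0.0042918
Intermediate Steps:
E = 60 (E = -12*(-5) = 60)
a = 5 (a = -5*(-1)*1 = 5*1 = 5)
1/D(E, a) = 1/(-233) = -1/233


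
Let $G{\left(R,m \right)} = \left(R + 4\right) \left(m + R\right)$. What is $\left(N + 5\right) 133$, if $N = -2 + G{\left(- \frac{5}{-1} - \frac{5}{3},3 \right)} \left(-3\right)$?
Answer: $- \frac{54397}{3} \approx -18132.0$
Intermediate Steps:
$G{\left(R,m \right)} = \left(4 + R\right) \left(R + m\right)$
$N = - \frac{424}{3}$ ($N = -2 + \left(\left(- \frac{5}{-1} - \frac{5}{3}\right)^{2} + 4 \left(- \frac{5}{-1} - \frac{5}{3}\right) + 4 \cdot 3 + \left(- \frac{5}{-1} - \frac{5}{3}\right) 3\right) \left(-3\right) = -2 + \left(\left(\left(-5\right) \left(-1\right) - \frac{5}{3}\right)^{2} + 4 \left(\left(-5\right) \left(-1\right) - \frac{5}{3}\right) + 12 + \left(\left(-5\right) \left(-1\right) - \frac{5}{3}\right) 3\right) \left(-3\right) = -2 + \left(\left(5 - \frac{5}{3}\right)^{2} + 4 \left(5 - \frac{5}{3}\right) + 12 + \left(5 - \frac{5}{3}\right) 3\right) \left(-3\right) = -2 + \left(\left(\frac{10}{3}\right)^{2} + 4 \cdot \frac{10}{3} + 12 + \frac{10}{3} \cdot 3\right) \left(-3\right) = -2 + \left(\frac{100}{9} + \frac{40}{3} + 12 + 10\right) \left(-3\right) = -2 + \frac{418}{9} \left(-3\right) = -2 - \frac{418}{3} = - \frac{424}{3} \approx -141.33$)
$\left(N + 5\right) 133 = \left(- \frac{424}{3} + 5\right) 133 = \left(- \frac{409}{3}\right) 133 = - \frac{54397}{3}$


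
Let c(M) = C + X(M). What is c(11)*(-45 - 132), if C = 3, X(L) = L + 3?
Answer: -3009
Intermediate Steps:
X(L) = 3 + L
c(M) = 6 + M (c(M) = 3 + (3 + M) = 6 + M)
c(11)*(-45 - 132) = (6 + 11)*(-45 - 132) = 17*(-177) = -3009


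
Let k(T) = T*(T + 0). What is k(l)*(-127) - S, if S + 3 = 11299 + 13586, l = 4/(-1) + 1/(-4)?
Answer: -434815/16 ≈ -27176.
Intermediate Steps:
l = -17/4 (l = 4*(-1) + 1*(-¼) = -4 - ¼ = -17/4 ≈ -4.2500)
k(T) = T² (k(T) = T*T = T²)
S = 24882 (S = -3 + (11299 + 13586) = -3 + 24885 = 24882)
k(l)*(-127) - S = (-17/4)²*(-127) - 1*24882 = (289/16)*(-127) - 24882 = -36703/16 - 24882 = -434815/16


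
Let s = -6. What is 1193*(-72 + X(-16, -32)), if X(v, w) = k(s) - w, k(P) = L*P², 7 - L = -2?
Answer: 338812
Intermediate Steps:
L = 9 (L = 7 - 1*(-2) = 7 + 2 = 9)
k(P) = 9*P²
X(v, w) = 324 - w (X(v, w) = 9*(-6)² - w = 9*36 - w = 324 - w)
1193*(-72 + X(-16, -32)) = 1193*(-72 + (324 - 1*(-32))) = 1193*(-72 + (324 + 32)) = 1193*(-72 + 356) = 1193*284 = 338812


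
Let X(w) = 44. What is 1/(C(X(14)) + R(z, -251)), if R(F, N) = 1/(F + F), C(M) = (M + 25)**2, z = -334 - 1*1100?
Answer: 2868/13654547 ≈ 0.00021004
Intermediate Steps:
z = -1434 (z = -334 - 1100 = -1434)
C(M) = (25 + M)**2
R(F, N) = 1/(2*F)
1/(C(X(14)) + R(z, -251)) = 1/((25 + 44)**2 + (1/2)/(-1434)) = 1/(69**2 + (1/2)*(-1/1434)) = 1/(4761 - 1/2868) = 1/(13654547/2868) = 2868/13654547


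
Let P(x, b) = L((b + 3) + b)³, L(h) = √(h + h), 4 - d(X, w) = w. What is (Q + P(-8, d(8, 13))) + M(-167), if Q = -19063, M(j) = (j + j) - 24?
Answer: -19421 - 30*I*√30 ≈ -19421.0 - 164.32*I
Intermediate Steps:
d(X, w) = 4 - w
L(h) = √2*√h (L(h) = √(2*h) = √2*√h)
M(j) = -24 + 2*j (M(j) = 2*j - 24 = -24 + 2*j)
P(x, b) = 2*√2*(3 + 2*b)^(3/2) (P(x, b) = (√2*√((b + 3) + b))³ = (√2*√((3 + b) + b))³ = (√2*√(3 + 2*b))³ = 2*√2*(3 + 2*b)^(3/2))
(Q + P(-8, d(8, 13))) + M(-167) = (-19063 + 2*√2*(3 + 2*(4 - 1*13))^(3/2)) + (-24 + 2*(-167)) = (-19063 + 2*√2*(3 + 2*(4 - 13))^(3/2)) + (-24 - 334) = (-19063 + 2*√2*(3 + 2*(-9))^(3/2)) - 358 = (-19063 + 2*√2*(3 - 18)^(3/2)) - 358 = (-19063 + 2*√2*(-15)^(3/2)) - 358 = (-19063 + 2*√2*(-15*I*√15)) - 358 = (-19063 - 30*I*√30) - 358 = -19421 - 30*I*√30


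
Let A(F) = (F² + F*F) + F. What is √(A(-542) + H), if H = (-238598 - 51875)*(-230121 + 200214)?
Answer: √8687762997 ≈ 93208.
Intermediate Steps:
H = 8687176011 (H = -290473*(-29907) = 8687176011)
A(F) = F + 2*F² (A(F) = (F² + F²) + F = 2*F² + F = F + 2*F²)
√(A(-542) + H) = √(-542*(1 + 2*(-542)) + 8687176011) = √(-542*(1 - 1084) + 8687176011) = √(-542*(-1083) + 8687176011) = √(586986 + 8687176011) = √8687762997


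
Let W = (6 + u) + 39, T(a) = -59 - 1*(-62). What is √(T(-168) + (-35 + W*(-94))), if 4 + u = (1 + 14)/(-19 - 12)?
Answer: 4*I*√230671/31 ≈ 61.972*I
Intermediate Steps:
u = -139/31 (u = -4 + (1 + 14)/(-19 - 12) = -4 + 15/(-31) = -4 + 15*(-1/31) = -4 - 15/31 = -139/31 ≈ -4.4839)
T(a) = 3 (T(a) = -59 + 62 = 3)
W = 1256/31 (W = (6 - 139/31) + 39 = 47/31 + 39 = 1256/31 ≈ 40.516)
√(T(-168) + (-35 + W*(-94))) = √(3 + (-35 + (1256/31)*(-94))) = √(3 + (-35 - 118064/31)) = √(3 - 119149/31) = √(-119056/31) = 4*I*√230671/31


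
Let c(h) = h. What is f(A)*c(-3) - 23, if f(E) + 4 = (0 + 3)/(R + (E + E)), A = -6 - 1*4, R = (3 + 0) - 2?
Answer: -200/19 ≈ -10.526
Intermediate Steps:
R = 1 (R = 3 - 2 = 1)
A = -10 (A = -6 - 4 = -10)
f(E) = -4 + 3/(1 + 2*E) (f(E) = -4 + (0 + 3)/(1 + (E + E)) = -4 + 3/(1 + 2*E))
f(A)*c(-3) - 23 = ((-1 - 8*(-10))/(1 + 2*(-10)))*(-3) - 23 = ((-1 + 80)/(1 - 20))*(-3) - 23 = (79/(-19))*(-3) - 23 = -1/19*79*(-3) - 23 = -79/19*(-3) - 23 = 237/19 - 23 = -200/19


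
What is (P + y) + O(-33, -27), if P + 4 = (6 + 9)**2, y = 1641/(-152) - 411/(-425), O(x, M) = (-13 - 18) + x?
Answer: 9507247/64600 ≈ 147.17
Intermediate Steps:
O(x, M) = -31 + x
y = -634953/64600 (y = 1641*(-1/152) - 411*(-1/425) = -1641/152 + 411/425 = -634953/64600 ≈ -9.8290)
P = 221 (P = -4 + (6 + 9)**2 = -4 + 15**2 = -4 + 225 = 221)
(P + y) + O(-33, -27) = (221 - 634953/64600) + (-31 - 33) = 13641647/64600 - 64 = 9507247/64600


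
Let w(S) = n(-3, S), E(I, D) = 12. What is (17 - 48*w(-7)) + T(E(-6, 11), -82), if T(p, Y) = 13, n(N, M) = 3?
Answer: -114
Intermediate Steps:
w(S) = 3
(17 - 48*w(-7)) + T(E(-6, 11), -82) = (17 - 48*3) + 13 = (17 - 144) + 13 = -127 + 13 = -114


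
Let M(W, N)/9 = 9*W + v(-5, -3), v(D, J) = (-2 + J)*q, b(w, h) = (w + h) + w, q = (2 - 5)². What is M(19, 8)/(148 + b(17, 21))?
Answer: 162/29 ≈ 5.5862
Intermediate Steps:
q = 9 (q = (-3)² = 9)
b(w, h) = h + 2*w (b(w, h) = (h + w) + w = h + 2*w)
v(D, J) = -18 + 9*J (v(D, J) = (-2 + J)*9 = -18 + 9*J)
M(W, N) = -405 + 81*W (M(W, N) = 9*(9*W + (-18 + 9*(-3))) = 9*(9*W + (-18 - 27)) = 9*(9*W - 45) = 9*(-45 + 9*W) = -405 + 81*W)
M(19, 8)/(148 + b(17, 21)) = (-405 + 81*19)/(148 + (21 + 2*17)) = (-405 + 1539)/(148 + (21 + 34)) = 1134/(148 + 55) = 1134/203 = 1134*(1/203) = 162/29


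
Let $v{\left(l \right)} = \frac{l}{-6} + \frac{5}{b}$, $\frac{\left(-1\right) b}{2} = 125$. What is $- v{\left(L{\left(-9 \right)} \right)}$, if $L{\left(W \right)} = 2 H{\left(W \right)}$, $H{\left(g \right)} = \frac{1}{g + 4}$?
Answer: $- \frac{7}{150} \approx -0.046667$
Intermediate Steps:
$b = -250$ ($b = \left(-2\right) 125 = -250$)
$H{\left(g \right)} = \frac{1}{4 + g}$
$L{\left(W \right)} = \frac{2}{4 + W}$
$v{\left(l \right)} = - \frac{1}{50} - \frac{l}{6}$ ($v{\left(l \right)} = \frac{l}{-6} + \frac{5}{-250} = l \left(- \frac{1}{6}\right) + 5 \left(- \frac{1}{250}\right) = - \frac{l}{6} - \frac{1}{50} = - \frac{1}{50} - \frac{l}{6}$)
$- v{\left(L{\left(-9 \right)} \right)} = - (- \frac{1}{50} - \frac{2 \frac{1}{4 - 9}}{6}) = - (- \frac{1}{50} - \frac{2 \frac{1}{-5}}{6}) = - (- \frac{1}{50} - \frac{2 \left(- \frac{1}{5}\right)}{6}) = - (- \frac{1}{50} - - \frac{1}{15}) = - (- \frac{1}{50} + \frac{1}{15}) = \left(-1\right) \frac{7}{150} = - \frac{7}{150}$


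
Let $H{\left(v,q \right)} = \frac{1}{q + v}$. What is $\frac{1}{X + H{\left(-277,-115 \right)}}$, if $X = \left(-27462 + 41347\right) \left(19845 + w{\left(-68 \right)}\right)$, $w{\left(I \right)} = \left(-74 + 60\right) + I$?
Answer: $\frac{392}{107568427959} \approx 3.6442 \cdot 10^{-9}$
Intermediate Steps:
$w{\left(I \right)} = -14 + I$
$X = 274409255$ ($X = \left(-27462 + 41347\right) \left(19845 - 82\right) = 13885 \left(19845 - 82\right) = 13885 \cdot 19763 = 274409255$)
$\frac{1}{X + H{\left(-277,-115 \right)}} = \frac{1}{274409255 + \frac{1}{-115 - 277}} = \frac{1}{274409255 + \frac{1}{-392}} = \frac{1}{274409255 - \frac{1}{392}} = \frac{1}{\frac{107568427959}{392}} = \frac{392}{107568427959}$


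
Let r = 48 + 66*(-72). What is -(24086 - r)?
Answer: -28790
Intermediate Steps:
r = -4704 (r = 48 - 4752 = -4704)
-(24086 - r) = -(24086 - 1*(-4704)) = -(24086 + 4704) = -1*28790 = -28790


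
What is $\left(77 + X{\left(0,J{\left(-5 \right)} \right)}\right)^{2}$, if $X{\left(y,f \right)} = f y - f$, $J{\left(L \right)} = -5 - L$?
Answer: $5929$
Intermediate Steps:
$X{\left(y,f \right)} = - f + f y$
$\left(77 + X{\left(0,J{\left(-5 \right)} \right)}\right)^{2} = \left(77 + \left(-5 - -5\right) \left(-1 + 0\right)\right)^{2} = \left(77 + \left(-5 + 5\right) \left(-1\right)\right)^{2} = \left(77 + 0 \left(-1\right)\right)^{2} = \left(77 + 0\right)^{2} = 77^{2} = 5929$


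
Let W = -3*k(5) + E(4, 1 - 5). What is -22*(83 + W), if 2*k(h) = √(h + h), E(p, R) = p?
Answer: -1914 + 33*√10 ≈ -1809.6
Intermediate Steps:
k(h) = √2*√h/2 (k(h) = √(h + h)/2 = √(2*h)/2 = (√2*√h)/2 = √2*√h/2)
W = 4 - 3*√10/2 (W = -3*√2*√5/2 + 4 = -3*√10/2 + 4 = 4 - 3*√10/2 ≈ -0.74342)
-22*(83 + W) = -22*(83 + (4 - 3*√10/2)) = -22*(87 - 3*√10/2) = -1914 + 33*√10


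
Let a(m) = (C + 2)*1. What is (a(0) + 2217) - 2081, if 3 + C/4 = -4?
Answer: 110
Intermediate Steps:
C = -28 (C = -12 + 4*(-4) = -12 - 16 = -28)
a(m) = -26 (a(m) = (-28 + 2)*1 = -26*1 = -26)
(a(0) + 2217) - 2081 = (-26 + 2217) - 2081 = 2191 - 2081 = 110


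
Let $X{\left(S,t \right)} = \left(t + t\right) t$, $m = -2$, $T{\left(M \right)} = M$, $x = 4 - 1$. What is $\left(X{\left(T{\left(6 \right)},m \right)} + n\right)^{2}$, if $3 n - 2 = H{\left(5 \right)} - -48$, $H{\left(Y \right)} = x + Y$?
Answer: $\frac{6724}{9} \approx 747.11$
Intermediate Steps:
$x = 3$ ($x = 4 - 1 = 3$)
$H{\left(Y \right)} = 3 + Y$
$X{\left(S,t \right)} = 2 t^{2}$ ($X{\left(S,t \right)} = 2 t t = 2 t^{2}$)
$n = \frac{58}{3}$ ($n = \frac{2}{3} + \frac{\left(3 + 5\right) - -48}{3} = \frac{2}{3} + \frac{8 + 48}{3} = \frac{2}{3} + \frac{1}{3} \cdot 56 = \frac{2}{3} + \frac{56}{3} = \frac{58}{3} \approx 19.333$)
$\left(X{\left(T{\left(6 \right)},m \right)} + n\right)^{2} = \left(2 \left(-2\right)^{2} + \frac{58}{3}\right)^{2} = \left(2 \cdot 4 + \frac{58}{3}\right)^{2} = \left(8 + \frac{58}{3}\right)^{2} = \left(\frac{82}{3}\right)^{2} = \frac{6724}{9}$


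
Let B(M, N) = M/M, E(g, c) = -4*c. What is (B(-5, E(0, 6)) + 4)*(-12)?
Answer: -60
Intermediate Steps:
B(M, N) = 1
(B(-5, E(0, 6)) + 4)*(-12) = (1 + 4)*(-12) = 5*(-12) = -60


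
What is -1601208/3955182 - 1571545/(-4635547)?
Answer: -4104518519/62362013791 ≈ -0.065818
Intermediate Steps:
-1601208/3955182 - 1571545/(-4635547) = -1601208*1/3955182 - 1571545*(-1/4635547) = -38124/94171 + 1571545/4635547 = -4104518519/62362013791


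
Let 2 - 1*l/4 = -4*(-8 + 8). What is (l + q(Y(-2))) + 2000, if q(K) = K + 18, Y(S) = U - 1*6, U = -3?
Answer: 2017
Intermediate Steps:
Y(S) = -9 (Y(S) = -3 - 1*6 = -3 - 6 = -9)
q(K) = 18 + K
l = 8 (l = 8 - (-16)*(-8 + 8) = 8 - (-16)*0 = 8 - 4*0 = 8 + 0 = 8)
(l + q(Y(-2))) + 2000 = (8 + (18 - 9)) + 2000 = (8 + 9) + 2000 = 17 + 2000 = 2017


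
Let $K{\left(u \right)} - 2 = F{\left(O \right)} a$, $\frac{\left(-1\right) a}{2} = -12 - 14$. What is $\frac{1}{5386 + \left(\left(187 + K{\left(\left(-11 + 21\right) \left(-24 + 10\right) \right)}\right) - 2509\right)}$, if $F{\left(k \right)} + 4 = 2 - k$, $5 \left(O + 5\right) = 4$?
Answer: $\frac{5}{15902} \approx 0.00031443$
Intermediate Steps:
$O = - \frac{21}{5}$ ($O = -5 + \frac{1}{5} \cdot 4 = -5 + \frac{4}{5} = - \frac{21}{5} \approx -4.2$)
$F{\left(k \right)} = -2 - k$ ($F{\left(k \right)} = -4 - \left(-2 + k\right) = -2 - k$)
$a = 52$ ($a = - 2 \left(-12 - 14\right) = \left(-2\right) \left(-26\right) = 52$)
$K{\left(u \right)} = \frac{582}{5}$ ($K{\left(u \right)} = 2 + \left(-2 - - \frac{21}{5}\right) 52 = 2 + \left(-2 + \frac{21}{5}\right) 52 = 2 + \frac{11}{5} \cdot 52 = 2 + \frac{572}{5} = \frac{582}{5}$)
$\frac{1}{5386 + \left(\left(187 + K{\left(\left(-11 + 21\right) \left(-24 + 10\right) \right)}\right) - 2509\right)} = \frac{1}{5386 + \left(\left(187 + \frac{582}{5}\right) - 2509\right)} = \frac{1}{5386 + \left(\frac{1517}{5} - 2509\right)} = \frac{1}{5386 - \frac{11028}{5}} = \frac{1}{\frac{15902}{5}} = \frac{5}{15902}$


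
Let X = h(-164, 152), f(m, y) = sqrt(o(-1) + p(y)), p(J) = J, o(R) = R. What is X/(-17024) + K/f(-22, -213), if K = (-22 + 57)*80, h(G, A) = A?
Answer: -1/112 - 1400*I*sqrt(214)/107 ≈ -0.0089286 - 191.4*I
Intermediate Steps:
f(m, y) = sqrt(-1 + y)
K = 2800 (K = 35*80 = 2800)
X = 152
X/(-17024) + K/f(-22, -213) = 152/(-17024) + 2800/(sqrt(-1 - 213)) = 152*(-1/17024) + 2800/(sqrt(-214)) = -1/112 + 2800/((I*sqrt(214))) = -1/112 + 2800*(-I*sqrt(214)/214) = -1/112 - 1400*I*sqrt(214)/107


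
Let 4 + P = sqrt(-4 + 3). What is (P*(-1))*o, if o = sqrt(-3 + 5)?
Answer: sqrt(2)*(4 - I) ≈ 5.6569 - 1.4142*I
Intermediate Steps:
o = sqrt(2) ≈ 1.4142
P = -4 + I (P = -4 + sqrt(-4 + 3) = -4 + sqrt(-1) = -4 + I ≈ -4.0 + 1.0*I)
(P*(-1))*o = ((-4 + I)*(-1))*sqrt(2) = (4 - I)*sqrt(2) = sqrt(2)*(4 - I)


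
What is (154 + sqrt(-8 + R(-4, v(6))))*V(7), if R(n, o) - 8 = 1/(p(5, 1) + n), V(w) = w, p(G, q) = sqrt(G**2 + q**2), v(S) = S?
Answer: 1078 + 7/sqrt(-4 + sqrt(26)) ≈ 1084.7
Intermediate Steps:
R(n, o) = 8 + 1/(n + sqrt(26)) (R(n, o) = 8 + 1/(sqrt(5**2 + 1**2) + n) = 8 + 1/(sqrt(25 + 1) + n) = 8 + 1/(sqrt(26) + n) = 8 + 1/(n + sqrt(26)))
(154 + sqrt(-8 + R(-4, v(6))))*V(7) = (154 + sqrt(-8 + (1 + 8*(-4) + 8*sqrt(26))/(-4 + sqrt(26))))*7 = (154 + sqrt(-8 + (1 - 32 + 8*sqrt(26))/(-4 + sqrt(26))))*7 = (154 + sqrt(-8 + (-31 + 8*sqrt(26))/(-4 + sqrt(26))))*7 = 1078 + 7*sqrt(-8 + (-31 + 8*sqrt(26))/(-4 + sqrt(26)))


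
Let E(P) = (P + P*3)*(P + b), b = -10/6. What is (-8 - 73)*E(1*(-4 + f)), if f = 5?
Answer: 216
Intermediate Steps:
b = -5/3 (b = -10*⅙ = -5/3 ≈ -1.6667)
E(P) = 4*P*(-5/3 + P) (E(P) = (P + P*3)*(P - 5/3) = (P + 3*P)*(-5/3 + P) = (4*P)*(-5/3 + P) = 4*P*(-5/3 + P))
(-8 - 73)*E(1*(-4 + f)) = (-8 - 73)*(4*(1*(-4 + 5))*(-5 + 3*(1*(-4 + 5)))/3) = -108*1*1*(-5 + 3*(1*1)) = -108*(-5 + 3*1) = -108*(-5 + 3) = -108*(-2) = -81*(-8/3) = 216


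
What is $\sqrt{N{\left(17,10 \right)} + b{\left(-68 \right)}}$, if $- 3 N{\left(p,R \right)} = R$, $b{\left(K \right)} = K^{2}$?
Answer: $\frac{\sqrt{41586}}{3} \approx 67.975$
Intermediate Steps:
$N{\left(p,R \right)} = - \frac{R}{3}$
$\sqrt{N{\left(17,10 \right)} + b{\left(-68 \right)}} = \sqrt{\left(- \frac{1}{3}\right) 10 + \left(-68\right)^{2}} = \sqrt{- \frac{10}{3} + 4624} = \sqrt{\frac{13862}{3}} = \frac{\sqrt{41586}}{3}$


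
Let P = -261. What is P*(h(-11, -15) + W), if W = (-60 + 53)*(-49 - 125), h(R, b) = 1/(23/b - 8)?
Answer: -45455499/143 ≈ -3.1787e+5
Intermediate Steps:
h(R, b) = 1/(-8 + 23/b)
W = 1218 (W = -7*(-174) = 1218)
P*(h(-11, -15) + W) = -261*(-1*(-15)/(-23 + 8*(-15)) + 1218) = -261*(-1*(-15)/(-23 - 120) + 1218) = -261*(-1*(-15)/(-143) + 1218) = -261*(-1*(-15)*(-1/143) + 1218) = -261*(-15/143 + 1218) = -261*174159/143 = -45455499/143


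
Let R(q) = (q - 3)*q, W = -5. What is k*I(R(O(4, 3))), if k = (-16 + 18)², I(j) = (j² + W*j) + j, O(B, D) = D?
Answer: 0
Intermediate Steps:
R(q) = q*(-3 + q) (R(q) = (-3 + q)*q = q*(-3 + q))
I(j) = j² - 4*j (I(j) = (j² - 5*j) + j = j² - 4*j)
k = 4 (k = 2² = 4)
k*I(R(O(4, 3))) = 4*((3*(-3 + 3))*(-4 + 3*(-3 + 3))) = 4*((3*0)*(-4 + 3*0)) = 4*(0*(-4 + 0)) = 4*(0*(-4)) = 4*0 = 0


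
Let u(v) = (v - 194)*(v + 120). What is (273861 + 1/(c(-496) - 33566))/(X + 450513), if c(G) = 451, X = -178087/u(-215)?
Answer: 1854591484363/3050850881288 ≈ 0.60789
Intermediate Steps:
u(v) = (-194 + v)*(120 + v)
X = -9373/2045 (X = -178087/(-23280 + (-215)² - 74*(-215)) = -178087/(-23280 + 46225 + 15910) = -178087/38855 = -178087*1/38855 = -9373/2045 ≈ -4.5834)
(273861 + 1/(c(-496) - 33566))/(X + 450513) = (273861 + 1/(451 - 33566))/(-9373/2045 + 450513) = (273861 + 1/(-33115))/(921289712/2045) = (273861 - 1/33115)*(2045/921289712) = (9068907014/33115)*(2045/921289712) = 1854591484363/3050850881288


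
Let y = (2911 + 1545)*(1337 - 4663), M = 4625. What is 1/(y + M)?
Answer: -1/14816031 ≈ -6.7495e-8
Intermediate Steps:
y = -14820656 (y = 4456*(-3326) = -14820656)
1/(y + M) = 1/(-14820656 + 4625) = 1/(-14816031) = -1/14816031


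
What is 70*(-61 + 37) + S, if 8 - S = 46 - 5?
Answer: -1713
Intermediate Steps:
S = -33 (S = 8 - (46 - 5) = 8 - 1*41 = 8 - 41 = -33)
70*(-61 + 37) + S = 70*(-61 + 37) - 33 = 70*(-24) - 33 = -1680 - 33 = -1713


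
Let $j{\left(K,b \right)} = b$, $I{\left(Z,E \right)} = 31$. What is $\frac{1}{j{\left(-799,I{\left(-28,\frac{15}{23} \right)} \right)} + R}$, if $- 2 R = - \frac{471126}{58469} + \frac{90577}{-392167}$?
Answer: $\frac{45859224646}{1611691980681} \approx 0.028454$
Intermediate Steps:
$R = \frac{190056016655}{45859224646}$ ($R = - \frac{- \frac{471126}{58469} + \frac{90577}{-392167}}{2} = - \frac{\left(-471126\right) \frac{1}{58469} + 90577 \left(- \frac{1}{392167}\right)}{2} = - \frac{- \frac{471126}{58469} - \frac{90577}{392167}}{2} = \left(- \frac{1}{2}\right) \left(- \frac{190056016655}{22929612323}\right) = \frac{190056016655}{45859224646} \approx 4.1443$)
$\frac{1}{j{\left(-799,I{\left(-28,\frac{15}{23} \right)} \right)} + R} = \frac{1}{31 + \frac{190056016655}{45859224646}} = \frac{1}{\frac{1611691980681}{45859224646}} = \frac{45859224646}{1611691980681}$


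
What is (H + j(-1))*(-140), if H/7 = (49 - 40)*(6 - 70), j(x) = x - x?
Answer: 564480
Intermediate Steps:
j(x) = 0
H = -4032 (H = 7*((49 - 40)*(6 - 70)) = 7*(9*(-64)) = 7*(-576) = -4032)
(H + j(-1))*(-140) = (-4032 + 0)*(-140) = -4032*(-140) = 564480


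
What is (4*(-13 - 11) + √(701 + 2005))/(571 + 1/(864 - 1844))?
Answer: -94080/559579 + 980*√2706/559579 ≈ -0.077024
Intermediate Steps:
(4*(-13 - 11) + √(701 + 2005))/(571 + 1/(864 - 1844)) = (4*(-24) + √2706)/(571 + 1/(-980)) = (-96 + √2706)/(571 - 1/980) = (-96 + √2706)/(559579/980) = (-96 + √2706)*(980/559579) = -94080/559579 + 980*√2706/559579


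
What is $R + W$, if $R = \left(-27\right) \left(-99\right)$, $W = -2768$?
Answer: $-95$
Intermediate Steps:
$R = 2673$
$R + W = 2673 - 2768 = -95$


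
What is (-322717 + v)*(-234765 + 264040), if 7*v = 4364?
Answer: -66005025125/7 ≈ -9.4293e+9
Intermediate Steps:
v = 4364/7 (v = (⅐)*4364 = 4364/7 ≈ 623.43)
(-322717 + v)*(-234765 + 264040) = (-322717 + 4364/7)*(-234765 + 264040) = -2254655/7*29275 = -66005025125/7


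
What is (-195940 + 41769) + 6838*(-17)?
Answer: -270417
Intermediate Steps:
(-195940 + 41769) + 6838*(-17) = -154171 - 116246 = -270417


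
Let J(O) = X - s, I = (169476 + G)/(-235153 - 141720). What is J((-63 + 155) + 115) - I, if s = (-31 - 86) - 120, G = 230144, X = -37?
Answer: 75774220/376873 ≈ 201.06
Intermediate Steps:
s = -237 (s = -117 - 120 = -237)
I = -399620/376873 (I = (169476 + 230144)/(-235153 - 141720) = 399620/(-376873) = 399620*(-1/376873) = -399620/376873 ≈ -1.0604)
J(O) = 200 (J(O) = -37 - 1*(-237) = -37 + 237 = 200)
J((-63 + 155) + 115) - I = 200 - 1*(-399620/376873) = 200 + 399620/376873 = 75774220/376873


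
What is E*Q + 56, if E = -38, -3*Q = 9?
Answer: 170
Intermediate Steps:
Q = -3 (Q = -⅓*9 = -3)
E*Q + 56 = -38*(-3) + 56 = 114 + 56 = 170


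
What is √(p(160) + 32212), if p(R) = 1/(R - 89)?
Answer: 3*√18042307/71 ≈ 179.48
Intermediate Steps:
p(R) = 1/(-89 + R)
√(p(160) + 32212) = √(1/(-89 + 160) + 32212) = √(1/71 + 32212) = √(2287053/71) = 3*√18042307/71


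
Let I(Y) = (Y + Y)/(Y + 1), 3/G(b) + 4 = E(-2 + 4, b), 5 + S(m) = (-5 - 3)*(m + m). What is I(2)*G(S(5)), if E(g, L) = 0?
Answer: -1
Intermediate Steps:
S(m) = -5 - 16*m (S(m) = -5 + (-5 - 3)*(m + m) = -5 - 16*m)
G(b) = -¾ (G(b) = 3/(-4 + 0) = 3/(-4) = 3*(-¼) = -¾)
I(Y) = 2*Y/(1 + Y) (I(Y) = (2*Y)/(1 + Y) = 2*Y/(1 + Y))
I(2)*G(S(5)) = (2*2/(1 + 2))*(-¾) = (2*2/3)*(-¾) = (2*2*(⅓))*(-¾) = (4/3)*(-¾) = -1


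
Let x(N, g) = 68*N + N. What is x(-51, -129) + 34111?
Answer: 30592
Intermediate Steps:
x(N, g) = 69*N
x(-51, -129) + 34111 = 69*(-51) + 34111 = -3519 + 34111 = 30592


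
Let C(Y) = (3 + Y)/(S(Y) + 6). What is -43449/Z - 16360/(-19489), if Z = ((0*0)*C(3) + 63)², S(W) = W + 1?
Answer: -37230701/3683421 ≈ -10.108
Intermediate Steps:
S(W) = 1 + W
C(Y) = (3 + Y)/(7 + Y) (C(Y) = (3 + Y)/((1 + Y) + 6) = (3 + Y)/(7 + Y))
Z = 3969 (Z = ((0*0)*((3 + 3)/(7 + 3)) + 63)² = (0*(6/10) + 63)² = (0*((⅒)*6) + 63)² = (0*(⅗) + 63)² = (0 + 63)² = 63² = 3969)
-43449/Z - 16360/(-19489) = -43449/3969 - 16360/(-19489) = -43449*1/3969 - 16360*(-1/19489) = -2069/189 + 16360/19489 = -37230701/3683421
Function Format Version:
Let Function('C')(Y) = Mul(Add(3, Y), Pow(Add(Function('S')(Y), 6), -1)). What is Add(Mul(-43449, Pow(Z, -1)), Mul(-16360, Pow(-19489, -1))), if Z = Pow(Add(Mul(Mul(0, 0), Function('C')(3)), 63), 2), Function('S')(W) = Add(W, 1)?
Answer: Rational(-37230701, 3683421) ≈ -10.108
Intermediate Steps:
Function('S')(W) = Add(1, W)
Function('C')(Y) = Mul(Pow(Add(7, Y), -1), Add(3, Y)) (Function('C')(Y) = Mul(Add(3, Y), Pow(Add(Add(1, Y), 6), -1)) = Mul(Add(3, Y), Pow(Add(7, Y), -1)) = Mul(Pow(Add(7, Y), -1), Add(3, Y)))
Z = 3969 (Z = Pow(Add(Mul(Mul(0, 0), Mul(Pow(Add(7, 3), -1), Add(3, 3))), 63), 2) = Pow(Add(Mul(0, Mul(Pow(10, -1), 6)), 63), 2) = Pow(Add(Mul(0, Mul(Rational(1, 10), 6)), 63), 2) = Pow(Add(Mul(0, Rational(3, 5)), 63), 2) = Pow(Add(0, 63), 2) = Pow(63, 2) = 3969)
Add(Mul(-43449, Pow(Z, -1)), Mul(-16360, Pow(-19489, -1))) = Add(Mul(-43449, Pow(3969, -1)), Mul(-16360, Pow(-19489, -1))) = Add(Mul(-43449, Rational(1, 3969)), Mul(-16360, Rational(-1, 19489))) = Add(Rational(-2069, 189), Rational(16360, 19489)) = Rational(-37230701, 3683421)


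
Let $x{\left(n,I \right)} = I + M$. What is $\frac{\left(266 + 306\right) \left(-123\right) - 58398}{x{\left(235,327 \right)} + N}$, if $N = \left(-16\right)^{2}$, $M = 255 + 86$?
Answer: $- \frac{21459}{154} \approx -139.34$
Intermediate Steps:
$M = 341$
$x{\left(n,I \right)} = 341 + I$ ($x{\left(n,I \right)} = I + 341 = 341 + I$)
$N = 256$
$\frac{\left(266 + 306\right) \left(-123\right) - 58398}{x{\left(235,327 \right)} + N} = \frac{\left(266 + 306\right) \left(-123\right) - 58398}{\left(341 + 327\right) + 256} = \frac{572 \left(-123\right) - 58398}{668 + 256} = \frac{-70356 - 58398}{924} = \left(-128754\right) \frac{1}{924} = - \frac{21459}{154}$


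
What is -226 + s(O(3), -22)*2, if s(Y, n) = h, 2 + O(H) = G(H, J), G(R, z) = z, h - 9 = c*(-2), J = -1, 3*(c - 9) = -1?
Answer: -728/3 ≈ -242.67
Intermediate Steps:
c = 26/3 (c = 9 + (1/3)*(-1) = 9 - 1/3 = 26/3 ≈ 8.6667)
h = -25/3 (h = 9 + (26/3)*(-2) = 9 - 52/3 = -25/3 ≈ -8.3333)
O(H) = -3 (O(H) = -2 - 1 = -3)
s(Y, n) = -25/3
-226 + s(O(3), -22)*2 = -226 - 25/3*2 = -226 - 50/3 = -728/3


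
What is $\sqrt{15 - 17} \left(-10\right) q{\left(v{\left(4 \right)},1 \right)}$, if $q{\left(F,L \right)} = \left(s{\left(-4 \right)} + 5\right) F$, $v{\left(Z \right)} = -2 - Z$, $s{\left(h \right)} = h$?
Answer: $60 i \sqrt{2} \approx 84.853 i$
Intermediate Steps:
$q{\left(F,L \right)} = F$ ($q{\left(F,L \right)} = \left(-4 + 5\right) F = 1 F = F$)
$\sqrt{15 - 17} \left(-10\right) q{\left(v{\left(4 \right)},1 \right)} = \sqrt{15 - 17} \left(-10\right) \left(-2 - 4\right) = \sqrt{-2} \left(-10\right) \left(-2 - 4\right) = i \sqrt{2} \left(-10\right) \left(-6\right) = - 10 i \sqrt{2} \left(-6\right) = 60 i \sqrt{2}$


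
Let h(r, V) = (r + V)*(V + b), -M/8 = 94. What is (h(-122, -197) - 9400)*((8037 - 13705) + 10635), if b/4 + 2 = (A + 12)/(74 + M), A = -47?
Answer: 94174195825/339 ≈ 2.7780e+8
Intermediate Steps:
M = -752 (M = -8*94 = -752)
b = -2642/339 (b = -8 + 4*((-47 + 12)/(74 - 752)) = -8 + 4*(-35/(-678)) = -8 + 4*(-35*(-1/678)) = -8 + 4*(35/678) = -8 + 70/339 = -2642/339 ≈ -7.7935)
h(r, V) = (-2642/339 + V)*(V + r) (h(r, V) = (r + V)*(V - 2642/339) = (V + r)*(-2642/339 + V) = (-2642/339 + V)*(V + r))
(h(-122, -197) - 9400)*((8037 - 13705) + 10635) = (((-197)² - 2642/339*(-197) - 2642/339*(-122) - 197*(-122)) - 9400)*((8037 - 13705) + 10635) = ((38809 + 520474/339 + 322324/339 + 24034) - 9400)*(-5668 + 10635) = (22146575/339 - 9400)*4967 = (18959975/339)*4967 = 94174195825/339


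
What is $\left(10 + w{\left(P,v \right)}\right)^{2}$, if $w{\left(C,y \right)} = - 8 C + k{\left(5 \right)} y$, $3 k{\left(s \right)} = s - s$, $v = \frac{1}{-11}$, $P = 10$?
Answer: $4900$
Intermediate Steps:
$v = - \frac{1}{11} \approx -0.090909$
$k{\left(s \right)} = 0$ ($k{\left(s \right)} = \frac{s - s}{3} = \frac{1}{3} \cdot 0 = 0$)
$w{\left(C,y \right)} = - 8 C$ ($w{\left(C,y \right)} = - 8 C + 0 y = - 8 C + 0 = - 8 C$)
$\left(10 + w{\left(P,v \right)}\right)^{2} = \left(10 - 80\right)^{2} = \left(-70\right)^{2} = 4900$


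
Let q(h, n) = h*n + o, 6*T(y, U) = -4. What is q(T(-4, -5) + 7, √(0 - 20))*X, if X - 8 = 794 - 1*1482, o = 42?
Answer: -28560 - 25840*I*√5/3 ≈ -28560.0 - 19260.0*I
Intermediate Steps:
T(y, U) = -⅔ (T(y, U) = (⅙)*(-4) = -⅔)
q(h, n) = 42 + h*n (q(h, n) = h*n + 42 = 42 + h*n)
X = -680 (X = 8 + (794 - 1*1482) = 8 + (794 - 1482) = 8 - 688 = -680)
q(T(-4, -5) + 7, √(0 - 20))*X = (42 + (-⅔ + 7)*√(0 - 20))*(-680) = (42 + 19*√(-20)/3)*(-680) = (42 + 19*(2*I*√5)/3)*(-680) = (42 + 38*I*√5/3)*(-680) = -28560 - 25840*I*√5/3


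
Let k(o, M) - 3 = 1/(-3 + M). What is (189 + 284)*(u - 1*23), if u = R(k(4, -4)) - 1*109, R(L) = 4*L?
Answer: -399212/7 ≈ -57030.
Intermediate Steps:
k(o, M) = 3 + 1/(-3 + M)
u = -683/7 (u = 4*((-8 + 3*(-4))/(-3 - 4)) - 1*109 = 4*((-8 - 12)/(-7)) - 109 = 4*(-⅐*(-20)) - 109 = 4*(20/7) - 109 = 80/7 - 109 = -683/7 ≈ -97.571)
(189 + 284)*(u - 1*23) = (189 + 284)*(-683/7 - 1*23) = 473*(-683/7 - 23) = 473*(-844/7) = -399212/7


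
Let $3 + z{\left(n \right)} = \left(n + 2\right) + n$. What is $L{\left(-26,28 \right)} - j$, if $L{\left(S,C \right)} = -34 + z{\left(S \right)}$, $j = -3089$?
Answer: $3002$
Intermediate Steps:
$z{\left(n \right)} = -1 + 2 n$ ($z{\left(n \right)} = -3 + \left(\left(n + 2\right) + n\right) = -3 + \left(\left(2 + n\right) + n\right) = -3 + \left(2 + 2 n\right) = -1 + 2 n$)
$L{\left(S,C \right)} = -35 + 2 S$ ($L{\left(S,C \right)} = -34 + \left(-1 + 2 S\right) = -35 + 2 S$)
$L{\left(-26,28 \right)} - j = \left(-35 + 2 \left(-26\right)\right) - -3089 = \left(-35 - 52\right) + 3089 = -87 + 3089 = 3002$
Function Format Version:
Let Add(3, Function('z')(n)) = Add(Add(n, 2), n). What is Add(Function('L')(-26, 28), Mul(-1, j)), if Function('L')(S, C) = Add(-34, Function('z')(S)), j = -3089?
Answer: 3002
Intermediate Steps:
Function('z')(n) = Add(-1, Mul(2, n)) (Function('z')(n) = Add(-3, Add(Add(n, 2), n)) = Add(-3, Add(Add(2, n), n)) = Add(-3, Add(2, Mul(2, n))) = Add(-1, Mul(2, n)))
Function('L')(S, C) = Add(-35, Mul(2, S)) (Function('L')(S, C) = Add(-34, Add(-1, Mul(2, S))) = Add(-35, Mul(2, S)))
Add(Function('L')(-26, 28), Mul(-1, j)) = Add(Add(-35, Mul(2, -26)), Mul(-1, -3089)) = Add(Add(-35, -52), 3089) = Add(-87, 3089) = 3002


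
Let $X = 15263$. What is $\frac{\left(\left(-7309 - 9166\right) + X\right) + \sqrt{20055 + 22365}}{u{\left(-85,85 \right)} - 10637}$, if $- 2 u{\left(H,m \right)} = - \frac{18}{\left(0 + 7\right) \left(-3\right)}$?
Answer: $\frac{4242}{37231} - \frac{7 \sqrt{10605}}{37231} \approx 0.094575$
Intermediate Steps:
$u{\left(H,m \right)} = - \frac{3}{7}$ ($u{\left(H,m \right)} = - \frac{\left(-18\right) \frac{1}{\left(0 + 7\right) \left(-3\right)}}{2} = - \frac{\left(-18\right) \frac{1}{7 \left(-3\right)}}{2} = - \frac{\left(-18\right) \frac{1}{-21}}{2} = - \frac{\left(-18\right) \left(- \frac{1}{21}\right)}{2} = \left(- \frac{1}{2}\right) \frac{6}{7} = - \frac{3}{7}$)
$\frac{\left(\left(-7309 - 9166\right) + X\right) + \sqrt{20055 + 22365}}{u{\left(-85,85 \right)} - 10637} = \frac{\left(\left(-7309 - 9166\right) + 15263\right) + \sqrt{20055 + 22365}}{- \frac{3}{7} - 10637} = \frac{\left(-16475 + 15263\right) + \sqrt{42420}}{- \frac{74462}{7}} = \left(-1212 + 2 \sqrt{10605}\right) \left(- \frac{7}{74462}\right) = \frac{4242}{37231} - \frac{7 \sqrt{10605}}{37231}$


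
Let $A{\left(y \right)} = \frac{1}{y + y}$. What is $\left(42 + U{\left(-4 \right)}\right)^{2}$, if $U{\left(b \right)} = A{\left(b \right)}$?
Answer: $\frac{112225}{64} \approx 1753.5$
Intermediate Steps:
$A{\left(y \right)} = \frac{1}{2 y}$
$U{\left(b \right)} = \frac{1}{2 b}$
$\left(42 + U{\left(-4 \right)}\right)^{2} = \left(42 + \frac{1}{2 \left(-4\right)}\right)^{2} = \left(42 + \frac{1}{2} \left(- \frac{1}{4}\right)\right)^{2} = \left(42 - \frac{1}{8}\right)^{2} = \left(\frac{335}{8}\right)^{2} = \frac{112225}{64}$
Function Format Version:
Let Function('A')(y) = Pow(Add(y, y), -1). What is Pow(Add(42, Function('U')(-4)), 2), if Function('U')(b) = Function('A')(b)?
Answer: Rational(112225, 64) ≈ 1753.5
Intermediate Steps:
Function('A')(y) = Mul(Rational(1, 2), Pow(y, -1)) (Function('A')(y) = Pow(Mul(2, y), -1) = Mul(Rational(1, 2), Pow(y, -1)))
Function('U')(b) = Mul(Rational(1, 2), Pow(b, -1))
Pow(Add(42, Function('U')(-4)), 2) = Pow(Add(42, Mul(Rational(1, 2), Pow(-4, -1))), 2) = Pow(Add(42, Mul(Rational(1, 2), Rational(-1, 4))), 2) = Pow(Add(42, Rational(-1, 8)), 2) = Pow(Rational(335, 8), 2) = Rational(112225, 64)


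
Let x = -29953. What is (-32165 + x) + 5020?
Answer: -57098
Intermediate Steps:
(-32165 + x) + 5020 = (-32165 - 29953) + 5020 = -62118 + 5020 = -57098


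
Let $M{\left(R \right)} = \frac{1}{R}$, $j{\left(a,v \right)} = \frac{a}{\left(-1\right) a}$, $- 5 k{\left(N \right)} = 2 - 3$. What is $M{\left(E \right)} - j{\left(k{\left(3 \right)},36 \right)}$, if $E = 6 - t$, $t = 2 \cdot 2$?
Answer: $\frac{3}{2} \approx 1.5$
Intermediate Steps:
$k{\left(N \right)} = \frac{1}{5}$ ($k{\left(N \right)} = - \frac{2 - 3}{5} = \left(- \frac{1}{5}\right) \left(-1\right) = \frac{1}{5}$)
$t = 4$
$E = 2$ ($E = 6 - 4 = 2$)
$j{\left(a,v \right)} = -1$ ($j{\left(a,v \right)} = a \left(- \frac{1}{a}\right) = -1$)
$M{\left(E \right)} - j{\left(k{\left(3 \right)},36 \right)} = \frac{1}{2} - -1 = \frac{1}{2} + 1 = \frac{3}{2}$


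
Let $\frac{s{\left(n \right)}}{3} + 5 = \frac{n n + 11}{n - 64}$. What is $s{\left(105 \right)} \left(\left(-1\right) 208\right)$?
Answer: $- \frac{6758544}{41} \approx -1.6484 \cdot 10^{5}$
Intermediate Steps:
$s{\left(n \right)} = -15 + \frac{3 \left(11 + n^{2}\right)}{-64 + n}$ ($s{\left(n \right)} = -15 + 3 \frac{n n + 11}{n - 64} = -15 + 3 \frac{n^{2} + 11}{-64 + n} = -15 + 3 \frac{11 + n^{2}}{-64 + n} = -15 + \frac{3 \left(11 + n^{2}\right)}{-64 + n}$)
$s{\left(105 \right)} \left(\left(-1\right) 208\right) = \frac{3 \left(331 + 105^{2} - 525\right)}{-64 + 105} \left(\left(-1\right) 208\right) = \frac{3 \left(331 + 11025 - 525\right)}{41} \left(-208\right) = 3 \cdot \frac{1}{41} \cdot 10831 \left(-208\right) = \frac{32493}{41} \left(-208\right) = - \frac{6758544}{41}$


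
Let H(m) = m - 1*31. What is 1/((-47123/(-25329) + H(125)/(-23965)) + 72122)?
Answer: 607009485/43779864998939 ≈ 1.3865e-5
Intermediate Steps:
H(m) = -31 + m (H(m) = m - 31 = -31 + m)
1/((-47123/(-25329) + H(125)/(-23965)) + 72122) = 1/((-47123/(-25329) + (-31 + 125)/(-23965)) + 72122) = 1/((-47123*(-1/25329) + 94*(-1/23965)) + 72122) = 1/((47123/25329 - 94/23965) + 72122) = 1/(1126921769/607009485 + 72122) = 1/(43779864998939/607009485) = 607009485/43779864998939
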